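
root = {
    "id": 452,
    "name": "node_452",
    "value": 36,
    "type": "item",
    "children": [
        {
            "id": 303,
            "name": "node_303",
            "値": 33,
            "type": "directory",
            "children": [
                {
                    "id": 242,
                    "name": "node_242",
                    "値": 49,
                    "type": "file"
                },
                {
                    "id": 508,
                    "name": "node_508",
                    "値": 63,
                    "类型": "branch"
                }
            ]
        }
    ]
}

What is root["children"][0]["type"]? "directory"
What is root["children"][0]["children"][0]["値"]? 49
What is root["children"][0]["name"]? "node_303"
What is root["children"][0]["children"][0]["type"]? "file"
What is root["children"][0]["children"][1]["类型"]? "branch"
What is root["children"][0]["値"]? 33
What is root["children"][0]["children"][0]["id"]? 242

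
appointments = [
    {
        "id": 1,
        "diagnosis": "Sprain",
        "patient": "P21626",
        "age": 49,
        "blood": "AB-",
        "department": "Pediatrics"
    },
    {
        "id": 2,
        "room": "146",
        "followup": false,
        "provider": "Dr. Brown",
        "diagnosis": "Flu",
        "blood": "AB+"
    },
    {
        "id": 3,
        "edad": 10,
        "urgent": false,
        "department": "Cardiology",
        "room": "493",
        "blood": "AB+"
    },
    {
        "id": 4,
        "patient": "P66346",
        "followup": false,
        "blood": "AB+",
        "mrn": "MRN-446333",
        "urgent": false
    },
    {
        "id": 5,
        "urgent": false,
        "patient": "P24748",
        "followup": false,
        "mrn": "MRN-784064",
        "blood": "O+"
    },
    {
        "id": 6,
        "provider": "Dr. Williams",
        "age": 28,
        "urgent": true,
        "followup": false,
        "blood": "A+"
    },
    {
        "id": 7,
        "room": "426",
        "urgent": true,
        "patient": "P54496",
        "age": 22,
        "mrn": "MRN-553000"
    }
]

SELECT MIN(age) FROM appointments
22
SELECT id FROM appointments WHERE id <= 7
[1, 2, 3, 4, 5, 6, 7]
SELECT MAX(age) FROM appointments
49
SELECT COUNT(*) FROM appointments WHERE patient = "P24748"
1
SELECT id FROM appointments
[1, 2, 3, 4, 5, 6, 7]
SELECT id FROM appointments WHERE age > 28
[1]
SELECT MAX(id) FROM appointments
7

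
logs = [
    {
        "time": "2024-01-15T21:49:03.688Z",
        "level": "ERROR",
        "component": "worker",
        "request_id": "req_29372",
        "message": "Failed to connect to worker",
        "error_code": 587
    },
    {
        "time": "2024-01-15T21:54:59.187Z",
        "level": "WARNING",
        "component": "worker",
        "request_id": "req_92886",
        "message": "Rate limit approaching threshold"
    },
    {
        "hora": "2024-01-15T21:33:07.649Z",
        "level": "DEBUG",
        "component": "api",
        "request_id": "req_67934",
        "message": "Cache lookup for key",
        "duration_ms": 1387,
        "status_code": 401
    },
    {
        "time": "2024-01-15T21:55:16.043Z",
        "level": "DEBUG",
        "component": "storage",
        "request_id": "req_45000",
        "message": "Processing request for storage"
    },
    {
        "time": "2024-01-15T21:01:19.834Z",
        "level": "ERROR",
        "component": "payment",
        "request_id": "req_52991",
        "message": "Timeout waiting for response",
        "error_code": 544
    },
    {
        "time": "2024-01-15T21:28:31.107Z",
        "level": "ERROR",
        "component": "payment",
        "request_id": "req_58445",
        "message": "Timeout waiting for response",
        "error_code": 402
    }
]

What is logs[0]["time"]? "2024-01-15T21:49:03.688Z"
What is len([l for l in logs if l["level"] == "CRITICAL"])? 0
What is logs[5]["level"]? "ERROR"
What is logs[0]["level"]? "ERROR"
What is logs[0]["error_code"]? 587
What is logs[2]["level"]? "DEBUG"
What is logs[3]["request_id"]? "req_45000"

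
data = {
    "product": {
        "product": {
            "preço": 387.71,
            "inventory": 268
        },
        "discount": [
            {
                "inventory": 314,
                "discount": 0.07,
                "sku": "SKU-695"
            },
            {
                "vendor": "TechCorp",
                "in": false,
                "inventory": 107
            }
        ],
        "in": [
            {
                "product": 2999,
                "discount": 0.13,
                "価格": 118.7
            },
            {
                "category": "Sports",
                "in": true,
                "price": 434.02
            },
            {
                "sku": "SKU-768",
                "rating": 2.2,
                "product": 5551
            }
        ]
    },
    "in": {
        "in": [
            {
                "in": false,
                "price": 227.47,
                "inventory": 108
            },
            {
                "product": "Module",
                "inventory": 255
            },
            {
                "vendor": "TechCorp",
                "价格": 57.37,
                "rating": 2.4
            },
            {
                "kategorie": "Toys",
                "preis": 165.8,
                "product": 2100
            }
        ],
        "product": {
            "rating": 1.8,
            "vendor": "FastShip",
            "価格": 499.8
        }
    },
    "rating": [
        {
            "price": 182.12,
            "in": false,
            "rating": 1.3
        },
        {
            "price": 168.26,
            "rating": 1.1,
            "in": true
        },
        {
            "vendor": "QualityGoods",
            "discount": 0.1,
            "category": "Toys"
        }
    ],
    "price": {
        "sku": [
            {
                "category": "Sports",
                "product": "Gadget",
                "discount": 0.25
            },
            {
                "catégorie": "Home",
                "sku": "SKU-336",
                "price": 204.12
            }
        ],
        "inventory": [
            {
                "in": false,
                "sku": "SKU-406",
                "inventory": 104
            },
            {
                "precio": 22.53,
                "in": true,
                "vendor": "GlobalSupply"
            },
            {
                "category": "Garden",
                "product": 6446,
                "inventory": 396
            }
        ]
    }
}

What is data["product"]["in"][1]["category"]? "Sports"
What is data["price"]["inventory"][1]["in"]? True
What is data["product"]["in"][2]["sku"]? "SKU-768"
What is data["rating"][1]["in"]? True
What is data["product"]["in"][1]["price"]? 434.02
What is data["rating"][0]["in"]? False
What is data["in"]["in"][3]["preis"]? 165.8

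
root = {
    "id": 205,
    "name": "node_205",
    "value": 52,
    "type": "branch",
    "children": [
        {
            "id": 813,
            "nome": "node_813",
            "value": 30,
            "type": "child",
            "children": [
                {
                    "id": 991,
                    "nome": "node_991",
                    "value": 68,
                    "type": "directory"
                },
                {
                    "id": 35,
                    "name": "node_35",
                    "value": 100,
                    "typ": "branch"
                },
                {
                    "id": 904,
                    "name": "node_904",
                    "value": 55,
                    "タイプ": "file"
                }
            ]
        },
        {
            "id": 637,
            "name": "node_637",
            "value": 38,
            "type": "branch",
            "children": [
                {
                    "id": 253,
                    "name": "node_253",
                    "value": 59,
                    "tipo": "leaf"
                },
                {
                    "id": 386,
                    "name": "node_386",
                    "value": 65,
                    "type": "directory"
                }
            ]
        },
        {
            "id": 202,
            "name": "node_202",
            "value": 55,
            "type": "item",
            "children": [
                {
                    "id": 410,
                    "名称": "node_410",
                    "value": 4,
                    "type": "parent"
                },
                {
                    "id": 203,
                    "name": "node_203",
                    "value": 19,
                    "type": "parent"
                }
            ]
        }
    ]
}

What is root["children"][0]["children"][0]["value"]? 68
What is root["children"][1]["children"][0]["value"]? 59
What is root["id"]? 205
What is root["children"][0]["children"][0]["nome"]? "node_991"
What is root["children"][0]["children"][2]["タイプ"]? "file"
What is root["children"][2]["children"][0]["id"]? 410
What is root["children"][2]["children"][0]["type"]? "parent"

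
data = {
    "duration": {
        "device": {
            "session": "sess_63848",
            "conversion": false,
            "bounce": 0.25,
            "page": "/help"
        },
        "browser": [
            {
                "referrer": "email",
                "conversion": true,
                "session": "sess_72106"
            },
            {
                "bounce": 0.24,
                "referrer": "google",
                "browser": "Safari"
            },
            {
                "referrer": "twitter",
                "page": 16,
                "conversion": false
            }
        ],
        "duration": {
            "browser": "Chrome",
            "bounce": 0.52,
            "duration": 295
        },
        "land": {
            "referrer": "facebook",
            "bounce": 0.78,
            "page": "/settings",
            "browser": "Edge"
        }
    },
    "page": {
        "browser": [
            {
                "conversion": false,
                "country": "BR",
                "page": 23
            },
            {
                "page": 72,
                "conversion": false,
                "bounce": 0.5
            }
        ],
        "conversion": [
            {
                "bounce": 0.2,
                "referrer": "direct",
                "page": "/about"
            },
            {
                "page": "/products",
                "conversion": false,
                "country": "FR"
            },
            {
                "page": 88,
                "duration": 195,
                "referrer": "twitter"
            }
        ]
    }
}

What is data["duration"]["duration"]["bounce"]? 0.52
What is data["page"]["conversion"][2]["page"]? 88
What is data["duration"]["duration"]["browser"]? "Chrome"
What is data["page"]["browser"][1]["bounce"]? 0.5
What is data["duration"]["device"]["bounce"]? 0.25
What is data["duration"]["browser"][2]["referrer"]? "twitter"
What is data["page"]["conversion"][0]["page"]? "/about"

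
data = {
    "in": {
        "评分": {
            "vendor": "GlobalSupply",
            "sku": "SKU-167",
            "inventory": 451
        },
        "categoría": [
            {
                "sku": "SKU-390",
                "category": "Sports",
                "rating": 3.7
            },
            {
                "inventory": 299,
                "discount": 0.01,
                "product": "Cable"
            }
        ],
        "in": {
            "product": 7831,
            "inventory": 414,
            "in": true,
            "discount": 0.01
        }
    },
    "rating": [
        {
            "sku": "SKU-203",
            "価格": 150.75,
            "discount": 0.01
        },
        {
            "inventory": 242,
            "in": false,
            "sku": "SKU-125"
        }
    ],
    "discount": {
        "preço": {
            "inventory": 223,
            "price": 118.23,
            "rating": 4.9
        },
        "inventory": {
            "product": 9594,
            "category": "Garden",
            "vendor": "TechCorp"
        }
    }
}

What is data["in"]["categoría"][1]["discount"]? 0.01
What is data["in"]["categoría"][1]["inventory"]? 299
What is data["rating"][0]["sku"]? "SKU-203"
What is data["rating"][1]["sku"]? "SKU-125"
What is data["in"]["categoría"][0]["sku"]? "SKU-390"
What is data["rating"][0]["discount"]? 0.01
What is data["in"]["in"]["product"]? 7831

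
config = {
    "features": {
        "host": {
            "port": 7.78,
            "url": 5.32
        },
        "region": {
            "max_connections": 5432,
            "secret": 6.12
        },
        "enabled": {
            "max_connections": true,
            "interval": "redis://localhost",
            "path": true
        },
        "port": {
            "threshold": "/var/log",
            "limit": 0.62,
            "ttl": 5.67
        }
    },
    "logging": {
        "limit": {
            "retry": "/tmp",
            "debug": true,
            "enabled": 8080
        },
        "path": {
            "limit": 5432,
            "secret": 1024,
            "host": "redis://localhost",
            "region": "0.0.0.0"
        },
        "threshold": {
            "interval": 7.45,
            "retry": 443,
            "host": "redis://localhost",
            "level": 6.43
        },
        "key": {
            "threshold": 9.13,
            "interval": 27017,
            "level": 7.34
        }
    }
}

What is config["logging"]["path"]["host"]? "redis://localhost"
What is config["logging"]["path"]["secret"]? 1024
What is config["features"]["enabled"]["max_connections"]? True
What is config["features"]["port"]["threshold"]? "/var/log"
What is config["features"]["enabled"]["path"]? True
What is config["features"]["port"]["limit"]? 0.62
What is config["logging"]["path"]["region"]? "0.0.0.0"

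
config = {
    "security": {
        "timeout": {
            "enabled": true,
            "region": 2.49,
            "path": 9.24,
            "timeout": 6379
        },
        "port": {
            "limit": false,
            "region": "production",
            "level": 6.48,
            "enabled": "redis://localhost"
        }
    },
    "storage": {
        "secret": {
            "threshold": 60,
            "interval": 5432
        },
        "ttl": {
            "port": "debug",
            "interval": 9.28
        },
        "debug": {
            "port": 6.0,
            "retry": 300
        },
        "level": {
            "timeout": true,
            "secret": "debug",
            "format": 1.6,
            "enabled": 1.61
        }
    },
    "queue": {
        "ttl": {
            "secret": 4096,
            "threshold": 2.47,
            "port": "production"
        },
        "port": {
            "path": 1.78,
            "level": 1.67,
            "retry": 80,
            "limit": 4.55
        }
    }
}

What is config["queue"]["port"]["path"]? 1.78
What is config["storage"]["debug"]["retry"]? 300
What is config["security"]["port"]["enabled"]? "redis://localhost"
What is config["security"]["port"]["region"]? "production"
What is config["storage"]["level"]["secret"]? "debug"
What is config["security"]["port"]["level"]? 6.48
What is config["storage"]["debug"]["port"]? 6.0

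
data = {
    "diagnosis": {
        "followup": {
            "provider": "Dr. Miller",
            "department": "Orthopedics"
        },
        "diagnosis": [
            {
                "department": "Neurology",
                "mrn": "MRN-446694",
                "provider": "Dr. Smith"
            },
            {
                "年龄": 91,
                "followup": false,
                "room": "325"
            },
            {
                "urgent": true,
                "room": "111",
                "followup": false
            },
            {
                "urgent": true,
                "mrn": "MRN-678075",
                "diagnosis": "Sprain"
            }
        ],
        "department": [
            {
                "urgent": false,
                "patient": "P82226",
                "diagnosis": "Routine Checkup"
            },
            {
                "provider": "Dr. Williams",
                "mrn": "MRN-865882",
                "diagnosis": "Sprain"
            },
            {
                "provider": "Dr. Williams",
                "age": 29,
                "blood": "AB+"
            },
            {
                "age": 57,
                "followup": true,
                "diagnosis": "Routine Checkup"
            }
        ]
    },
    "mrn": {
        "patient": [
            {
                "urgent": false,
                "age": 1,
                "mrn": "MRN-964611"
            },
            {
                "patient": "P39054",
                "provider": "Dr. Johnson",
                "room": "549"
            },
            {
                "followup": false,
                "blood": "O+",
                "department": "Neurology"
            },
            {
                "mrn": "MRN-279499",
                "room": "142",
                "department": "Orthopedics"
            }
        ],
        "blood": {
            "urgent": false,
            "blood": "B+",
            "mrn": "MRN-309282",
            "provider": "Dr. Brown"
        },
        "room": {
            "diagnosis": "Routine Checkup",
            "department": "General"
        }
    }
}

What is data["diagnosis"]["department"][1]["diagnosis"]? "Sprain"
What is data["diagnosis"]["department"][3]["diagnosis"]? "Routine Checkup"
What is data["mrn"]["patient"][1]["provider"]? "Dr. Johnson"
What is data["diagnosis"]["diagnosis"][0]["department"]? "Neurology"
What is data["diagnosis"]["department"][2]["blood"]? "AB+"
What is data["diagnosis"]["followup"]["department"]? "Orthopedics"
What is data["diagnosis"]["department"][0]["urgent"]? False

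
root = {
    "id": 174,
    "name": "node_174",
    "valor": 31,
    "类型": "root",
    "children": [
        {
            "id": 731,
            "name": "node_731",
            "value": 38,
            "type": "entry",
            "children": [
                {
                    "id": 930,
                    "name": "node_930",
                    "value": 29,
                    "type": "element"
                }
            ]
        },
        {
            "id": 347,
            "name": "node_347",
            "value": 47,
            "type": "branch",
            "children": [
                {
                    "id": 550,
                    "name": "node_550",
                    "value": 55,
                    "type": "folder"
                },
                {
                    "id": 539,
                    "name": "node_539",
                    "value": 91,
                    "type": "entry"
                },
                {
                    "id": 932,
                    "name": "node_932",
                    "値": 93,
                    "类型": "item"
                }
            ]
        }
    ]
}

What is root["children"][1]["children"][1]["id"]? 539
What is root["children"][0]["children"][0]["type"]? "element"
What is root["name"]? "node_174"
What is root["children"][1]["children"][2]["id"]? 932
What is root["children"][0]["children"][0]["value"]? 29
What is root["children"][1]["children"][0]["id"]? 550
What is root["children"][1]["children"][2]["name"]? "node_932"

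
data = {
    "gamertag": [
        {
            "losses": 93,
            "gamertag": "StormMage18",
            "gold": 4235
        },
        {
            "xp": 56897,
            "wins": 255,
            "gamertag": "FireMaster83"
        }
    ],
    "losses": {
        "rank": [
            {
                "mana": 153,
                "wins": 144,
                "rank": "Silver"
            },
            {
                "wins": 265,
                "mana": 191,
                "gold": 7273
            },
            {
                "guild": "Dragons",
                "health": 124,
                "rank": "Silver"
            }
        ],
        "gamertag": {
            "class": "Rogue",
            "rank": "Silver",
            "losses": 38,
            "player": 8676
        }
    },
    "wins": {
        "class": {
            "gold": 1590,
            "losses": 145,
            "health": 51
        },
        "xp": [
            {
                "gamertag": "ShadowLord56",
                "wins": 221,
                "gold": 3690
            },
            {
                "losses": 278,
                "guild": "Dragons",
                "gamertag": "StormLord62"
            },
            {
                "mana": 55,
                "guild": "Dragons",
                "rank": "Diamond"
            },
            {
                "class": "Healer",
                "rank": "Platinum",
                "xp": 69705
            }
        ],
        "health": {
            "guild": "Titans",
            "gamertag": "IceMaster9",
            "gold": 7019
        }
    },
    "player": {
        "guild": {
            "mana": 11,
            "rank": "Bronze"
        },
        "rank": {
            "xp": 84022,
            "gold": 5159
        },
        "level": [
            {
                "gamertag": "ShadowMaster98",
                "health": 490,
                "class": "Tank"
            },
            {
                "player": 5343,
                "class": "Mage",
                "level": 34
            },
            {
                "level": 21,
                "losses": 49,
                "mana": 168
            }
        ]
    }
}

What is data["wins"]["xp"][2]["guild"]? "Dragons"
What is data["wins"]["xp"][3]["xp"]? 69705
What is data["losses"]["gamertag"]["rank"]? "Silver"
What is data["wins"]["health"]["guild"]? "Titans"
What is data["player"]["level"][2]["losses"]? 49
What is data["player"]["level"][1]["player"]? 5343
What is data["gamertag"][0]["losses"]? 93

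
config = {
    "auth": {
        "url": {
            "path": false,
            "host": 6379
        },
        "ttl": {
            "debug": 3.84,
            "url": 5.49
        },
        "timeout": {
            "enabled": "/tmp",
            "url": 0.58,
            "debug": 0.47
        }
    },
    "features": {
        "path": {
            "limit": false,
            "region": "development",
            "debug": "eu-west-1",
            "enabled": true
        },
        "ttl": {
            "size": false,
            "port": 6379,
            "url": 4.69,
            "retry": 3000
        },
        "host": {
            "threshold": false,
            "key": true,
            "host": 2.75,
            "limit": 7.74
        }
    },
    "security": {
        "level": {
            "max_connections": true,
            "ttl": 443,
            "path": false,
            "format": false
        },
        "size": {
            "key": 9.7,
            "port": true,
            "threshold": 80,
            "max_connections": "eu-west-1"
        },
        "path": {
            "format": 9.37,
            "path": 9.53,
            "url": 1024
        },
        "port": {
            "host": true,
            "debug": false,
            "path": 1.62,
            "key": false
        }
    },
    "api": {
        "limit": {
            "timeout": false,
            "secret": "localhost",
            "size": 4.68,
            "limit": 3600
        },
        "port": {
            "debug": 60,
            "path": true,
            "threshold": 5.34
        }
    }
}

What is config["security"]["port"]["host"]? True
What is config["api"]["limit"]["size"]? 4.68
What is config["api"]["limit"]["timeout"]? False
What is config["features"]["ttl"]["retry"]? 3000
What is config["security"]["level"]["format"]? False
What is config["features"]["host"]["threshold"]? False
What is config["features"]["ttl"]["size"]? False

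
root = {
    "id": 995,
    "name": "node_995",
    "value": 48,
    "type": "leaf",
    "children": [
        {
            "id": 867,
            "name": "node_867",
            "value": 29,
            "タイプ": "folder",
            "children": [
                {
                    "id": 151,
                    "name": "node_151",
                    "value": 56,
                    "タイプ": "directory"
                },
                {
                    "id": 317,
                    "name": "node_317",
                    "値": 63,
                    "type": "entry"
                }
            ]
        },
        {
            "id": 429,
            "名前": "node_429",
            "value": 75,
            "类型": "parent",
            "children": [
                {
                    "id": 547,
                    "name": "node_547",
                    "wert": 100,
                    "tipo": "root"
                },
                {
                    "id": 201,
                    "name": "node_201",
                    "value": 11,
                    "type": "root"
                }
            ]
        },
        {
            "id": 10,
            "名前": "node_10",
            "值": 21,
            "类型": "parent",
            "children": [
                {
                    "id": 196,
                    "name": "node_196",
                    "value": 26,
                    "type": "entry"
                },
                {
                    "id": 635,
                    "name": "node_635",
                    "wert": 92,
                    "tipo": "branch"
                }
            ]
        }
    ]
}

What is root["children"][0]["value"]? 29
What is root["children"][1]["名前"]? "node_429"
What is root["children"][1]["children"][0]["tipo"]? "root"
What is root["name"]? "node_995"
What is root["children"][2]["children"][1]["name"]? "node_635"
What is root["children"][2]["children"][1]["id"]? 635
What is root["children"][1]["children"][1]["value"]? 11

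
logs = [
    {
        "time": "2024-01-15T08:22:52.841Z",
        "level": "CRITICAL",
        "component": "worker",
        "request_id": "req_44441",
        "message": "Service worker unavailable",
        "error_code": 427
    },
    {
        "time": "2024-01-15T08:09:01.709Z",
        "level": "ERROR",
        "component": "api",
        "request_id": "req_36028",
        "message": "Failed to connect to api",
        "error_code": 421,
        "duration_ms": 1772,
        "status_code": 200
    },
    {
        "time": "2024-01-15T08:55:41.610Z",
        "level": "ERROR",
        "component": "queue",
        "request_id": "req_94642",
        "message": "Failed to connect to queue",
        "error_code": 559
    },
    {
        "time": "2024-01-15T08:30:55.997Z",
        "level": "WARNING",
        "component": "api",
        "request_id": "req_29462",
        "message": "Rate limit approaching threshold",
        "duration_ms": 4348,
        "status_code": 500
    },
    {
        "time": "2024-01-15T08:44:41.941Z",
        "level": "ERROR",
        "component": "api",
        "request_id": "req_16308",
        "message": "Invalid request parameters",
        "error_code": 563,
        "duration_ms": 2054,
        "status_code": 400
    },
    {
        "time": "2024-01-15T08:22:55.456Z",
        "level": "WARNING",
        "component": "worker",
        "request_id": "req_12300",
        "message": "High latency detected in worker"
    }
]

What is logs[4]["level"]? "ERROR"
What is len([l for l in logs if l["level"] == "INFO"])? 0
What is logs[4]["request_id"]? "req_16308"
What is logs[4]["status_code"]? 400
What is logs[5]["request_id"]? "req_12300"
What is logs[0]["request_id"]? "req_44441"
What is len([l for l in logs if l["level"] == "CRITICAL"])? 1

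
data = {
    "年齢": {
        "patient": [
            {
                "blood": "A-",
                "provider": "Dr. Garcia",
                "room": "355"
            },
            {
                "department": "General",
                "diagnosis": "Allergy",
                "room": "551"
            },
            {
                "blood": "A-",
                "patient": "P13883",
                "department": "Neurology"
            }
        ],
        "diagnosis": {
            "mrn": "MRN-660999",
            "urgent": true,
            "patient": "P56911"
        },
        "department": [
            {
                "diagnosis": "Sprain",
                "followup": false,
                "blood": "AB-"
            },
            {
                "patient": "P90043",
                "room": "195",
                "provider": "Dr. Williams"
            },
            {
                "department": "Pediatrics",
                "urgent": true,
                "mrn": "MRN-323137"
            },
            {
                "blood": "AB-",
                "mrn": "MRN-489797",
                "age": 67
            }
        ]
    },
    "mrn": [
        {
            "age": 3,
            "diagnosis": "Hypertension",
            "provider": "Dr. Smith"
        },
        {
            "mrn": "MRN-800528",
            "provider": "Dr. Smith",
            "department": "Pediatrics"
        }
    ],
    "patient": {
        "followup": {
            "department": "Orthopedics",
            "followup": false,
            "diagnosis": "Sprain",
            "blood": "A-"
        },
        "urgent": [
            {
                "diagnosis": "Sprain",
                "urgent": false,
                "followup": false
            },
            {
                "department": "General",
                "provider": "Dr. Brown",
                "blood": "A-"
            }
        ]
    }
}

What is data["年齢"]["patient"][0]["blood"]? "A-"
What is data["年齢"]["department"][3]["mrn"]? "MRN-489797"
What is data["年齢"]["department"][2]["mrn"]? "MRN-323137"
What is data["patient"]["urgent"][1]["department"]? "General"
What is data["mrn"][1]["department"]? "Pediatrics"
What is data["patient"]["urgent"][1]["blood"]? "A-"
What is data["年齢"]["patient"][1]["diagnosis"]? "Allergy"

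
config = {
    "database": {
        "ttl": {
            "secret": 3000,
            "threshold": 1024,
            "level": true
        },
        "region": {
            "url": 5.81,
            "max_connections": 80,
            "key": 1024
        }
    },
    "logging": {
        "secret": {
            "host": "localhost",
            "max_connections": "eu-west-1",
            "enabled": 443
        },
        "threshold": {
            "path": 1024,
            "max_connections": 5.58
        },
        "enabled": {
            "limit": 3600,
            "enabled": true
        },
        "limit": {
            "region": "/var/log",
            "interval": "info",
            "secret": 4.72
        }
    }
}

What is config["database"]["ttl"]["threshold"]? 1024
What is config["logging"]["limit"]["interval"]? "info"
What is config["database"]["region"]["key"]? 1024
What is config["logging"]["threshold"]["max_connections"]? 5.58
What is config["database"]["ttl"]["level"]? True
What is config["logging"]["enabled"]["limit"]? 3600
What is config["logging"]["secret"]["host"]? "localhost"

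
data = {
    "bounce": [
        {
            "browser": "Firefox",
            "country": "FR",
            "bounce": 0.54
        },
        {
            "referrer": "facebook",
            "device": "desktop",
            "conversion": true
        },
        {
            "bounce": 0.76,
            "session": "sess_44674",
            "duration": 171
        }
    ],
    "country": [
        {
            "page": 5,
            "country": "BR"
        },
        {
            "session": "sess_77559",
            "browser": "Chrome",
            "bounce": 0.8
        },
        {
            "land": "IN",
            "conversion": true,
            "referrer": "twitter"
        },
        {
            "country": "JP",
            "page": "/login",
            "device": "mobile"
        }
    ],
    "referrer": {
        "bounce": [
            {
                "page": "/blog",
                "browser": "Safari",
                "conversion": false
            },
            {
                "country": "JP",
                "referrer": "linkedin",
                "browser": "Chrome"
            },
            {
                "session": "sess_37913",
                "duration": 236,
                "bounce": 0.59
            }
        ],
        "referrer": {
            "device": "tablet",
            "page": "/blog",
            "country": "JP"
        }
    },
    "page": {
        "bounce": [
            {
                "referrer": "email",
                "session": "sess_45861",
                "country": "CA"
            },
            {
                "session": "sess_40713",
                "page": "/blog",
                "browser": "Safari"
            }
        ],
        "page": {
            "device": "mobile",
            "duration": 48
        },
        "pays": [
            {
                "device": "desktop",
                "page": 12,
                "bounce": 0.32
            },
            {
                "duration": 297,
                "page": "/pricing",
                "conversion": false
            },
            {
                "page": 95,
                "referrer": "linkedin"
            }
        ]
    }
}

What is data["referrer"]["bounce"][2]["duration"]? 236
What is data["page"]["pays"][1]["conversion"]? False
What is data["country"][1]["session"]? "sess_77559"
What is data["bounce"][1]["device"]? "desktop"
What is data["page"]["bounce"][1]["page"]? "/blog"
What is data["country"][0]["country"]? "BR"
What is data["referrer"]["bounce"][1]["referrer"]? "linkedin"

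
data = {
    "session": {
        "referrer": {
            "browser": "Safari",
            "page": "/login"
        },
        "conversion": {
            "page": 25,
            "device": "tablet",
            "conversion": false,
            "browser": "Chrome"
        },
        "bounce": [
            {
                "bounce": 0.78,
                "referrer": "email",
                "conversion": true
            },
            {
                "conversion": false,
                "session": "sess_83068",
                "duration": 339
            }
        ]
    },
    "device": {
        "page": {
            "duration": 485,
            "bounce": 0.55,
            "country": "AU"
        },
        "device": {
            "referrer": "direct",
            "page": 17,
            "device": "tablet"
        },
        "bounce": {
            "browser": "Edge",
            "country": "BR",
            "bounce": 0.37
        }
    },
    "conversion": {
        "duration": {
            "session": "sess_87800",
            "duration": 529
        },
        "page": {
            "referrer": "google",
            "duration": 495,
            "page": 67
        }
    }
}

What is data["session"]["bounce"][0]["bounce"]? 0.78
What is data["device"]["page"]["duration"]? 485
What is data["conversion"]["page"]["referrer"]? "google"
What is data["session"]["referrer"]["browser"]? "Safari"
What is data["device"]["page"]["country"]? "AU"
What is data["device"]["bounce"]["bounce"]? 0.37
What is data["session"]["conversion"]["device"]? "tablet"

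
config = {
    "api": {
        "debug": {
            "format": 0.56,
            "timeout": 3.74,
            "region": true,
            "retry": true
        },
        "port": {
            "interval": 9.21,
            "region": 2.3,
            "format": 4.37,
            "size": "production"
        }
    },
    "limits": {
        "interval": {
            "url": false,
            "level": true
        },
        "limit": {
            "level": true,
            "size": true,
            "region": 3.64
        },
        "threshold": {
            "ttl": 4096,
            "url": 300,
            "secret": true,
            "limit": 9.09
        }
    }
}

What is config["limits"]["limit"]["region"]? 3.64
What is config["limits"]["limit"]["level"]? True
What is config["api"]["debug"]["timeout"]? 3.74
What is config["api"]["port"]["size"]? "production"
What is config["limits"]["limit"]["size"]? True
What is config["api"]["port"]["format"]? 4.37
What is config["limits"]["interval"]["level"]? True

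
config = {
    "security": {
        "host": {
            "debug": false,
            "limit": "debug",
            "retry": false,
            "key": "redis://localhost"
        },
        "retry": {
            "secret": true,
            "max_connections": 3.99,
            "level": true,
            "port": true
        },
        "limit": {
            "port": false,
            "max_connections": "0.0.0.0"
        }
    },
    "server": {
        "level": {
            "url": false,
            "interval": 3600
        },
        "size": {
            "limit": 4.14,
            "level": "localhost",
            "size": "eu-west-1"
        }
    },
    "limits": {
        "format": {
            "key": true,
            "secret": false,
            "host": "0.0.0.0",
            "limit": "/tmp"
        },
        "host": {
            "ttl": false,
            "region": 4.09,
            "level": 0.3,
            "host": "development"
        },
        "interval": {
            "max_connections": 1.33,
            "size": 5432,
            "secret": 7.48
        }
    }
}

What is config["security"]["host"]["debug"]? False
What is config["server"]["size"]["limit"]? 4.14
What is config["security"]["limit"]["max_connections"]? "0.0.0.0"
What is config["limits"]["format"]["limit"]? "/tmp"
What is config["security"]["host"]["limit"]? "debug"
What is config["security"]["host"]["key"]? "redis://localhost"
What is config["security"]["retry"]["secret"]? True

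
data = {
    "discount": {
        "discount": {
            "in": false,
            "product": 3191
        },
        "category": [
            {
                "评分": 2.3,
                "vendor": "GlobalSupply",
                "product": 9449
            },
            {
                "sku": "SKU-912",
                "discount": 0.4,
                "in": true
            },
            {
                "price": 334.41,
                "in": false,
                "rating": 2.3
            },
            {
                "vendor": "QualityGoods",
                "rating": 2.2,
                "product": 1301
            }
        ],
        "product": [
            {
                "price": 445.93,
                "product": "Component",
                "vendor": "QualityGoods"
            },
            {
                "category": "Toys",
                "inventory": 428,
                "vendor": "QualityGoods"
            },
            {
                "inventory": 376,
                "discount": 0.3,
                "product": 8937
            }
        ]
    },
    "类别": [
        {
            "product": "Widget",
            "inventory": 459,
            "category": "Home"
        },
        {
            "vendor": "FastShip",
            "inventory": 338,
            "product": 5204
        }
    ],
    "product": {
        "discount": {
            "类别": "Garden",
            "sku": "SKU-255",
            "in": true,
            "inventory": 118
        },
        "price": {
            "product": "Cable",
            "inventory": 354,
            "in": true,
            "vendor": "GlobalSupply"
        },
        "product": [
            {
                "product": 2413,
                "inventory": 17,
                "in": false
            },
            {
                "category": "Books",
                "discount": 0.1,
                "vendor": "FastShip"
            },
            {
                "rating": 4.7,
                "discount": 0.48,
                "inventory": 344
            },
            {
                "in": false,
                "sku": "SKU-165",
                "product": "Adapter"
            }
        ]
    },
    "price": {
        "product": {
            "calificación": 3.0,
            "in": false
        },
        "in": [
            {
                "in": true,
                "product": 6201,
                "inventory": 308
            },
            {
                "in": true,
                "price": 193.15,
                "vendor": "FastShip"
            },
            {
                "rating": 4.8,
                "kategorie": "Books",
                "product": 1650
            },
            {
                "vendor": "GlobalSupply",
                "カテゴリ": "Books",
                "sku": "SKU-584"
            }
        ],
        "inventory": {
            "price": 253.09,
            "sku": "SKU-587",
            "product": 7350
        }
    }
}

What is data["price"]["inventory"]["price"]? 253.09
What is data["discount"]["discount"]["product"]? 3191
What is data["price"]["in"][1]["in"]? True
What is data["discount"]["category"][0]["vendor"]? "GlobalSupply"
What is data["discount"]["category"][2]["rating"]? 2.3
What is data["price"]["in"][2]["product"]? 1650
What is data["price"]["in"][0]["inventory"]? 308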